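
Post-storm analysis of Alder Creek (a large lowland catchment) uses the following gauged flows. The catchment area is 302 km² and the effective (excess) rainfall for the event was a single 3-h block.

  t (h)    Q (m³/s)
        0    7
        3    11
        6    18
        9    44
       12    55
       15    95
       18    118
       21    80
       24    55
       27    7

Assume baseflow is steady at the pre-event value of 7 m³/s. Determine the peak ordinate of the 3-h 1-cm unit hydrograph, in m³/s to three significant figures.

Direct runoff: 0.0, 4.0, 11.0, 37.0, 48.0, 88.0, 111.0, 73.0, 48.0, 0.0 m³/s; ΣQ_DR = 420.0 m³/s, peak = 111.0 m³/s.
Runoff depth d = ΣQ_DR·Δt / A = 420.0 × 10800 / (302 km²) = 15.02 mm.
The 1-cm UH is the DRH scaled by (10 mm)/d, so U_p = 111.0 × 10/15.02 = 73.9 m³/s.

U_p ≈ 73.9 m³/s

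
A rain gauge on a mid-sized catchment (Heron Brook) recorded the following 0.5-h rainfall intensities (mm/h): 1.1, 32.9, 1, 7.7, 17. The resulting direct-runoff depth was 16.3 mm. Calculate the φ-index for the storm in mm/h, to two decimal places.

Only the 2 blocks with intensity above φ contribute runoff: 32.9, 17 mm/h.
Σ(I−φ)·Δt = d  ⇒  (32.9+17 − 2φ)·0.5 = 16.3
φ = (49.90 − 16.3/0.5) / 2 = 8.65 mm/h.

φ ≈ 8.65 mm/h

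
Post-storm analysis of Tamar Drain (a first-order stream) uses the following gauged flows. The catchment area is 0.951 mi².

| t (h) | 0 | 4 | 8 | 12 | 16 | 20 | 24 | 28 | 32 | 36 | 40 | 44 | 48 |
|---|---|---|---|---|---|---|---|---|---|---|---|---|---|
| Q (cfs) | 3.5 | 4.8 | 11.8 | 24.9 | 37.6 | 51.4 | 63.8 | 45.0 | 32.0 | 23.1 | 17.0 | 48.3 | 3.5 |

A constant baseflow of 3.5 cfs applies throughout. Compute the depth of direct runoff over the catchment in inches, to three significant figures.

d ≈ 2.09 in

Direct runoff: 0.0, 1.3, 8.3, 21.4, 34.1, 47.9, 60.3, 41.5, 28.5, 19.6, 13.5, 44.8, 0.0 cfs; ΣQ_DR = 321.2 cfs.
V = ΣQ_DR · Δt = 321.2 × 14400 s = 4.625 × 10^6 ft³.
Over A = 0.951 mi², depth = V / A = 2.09 in.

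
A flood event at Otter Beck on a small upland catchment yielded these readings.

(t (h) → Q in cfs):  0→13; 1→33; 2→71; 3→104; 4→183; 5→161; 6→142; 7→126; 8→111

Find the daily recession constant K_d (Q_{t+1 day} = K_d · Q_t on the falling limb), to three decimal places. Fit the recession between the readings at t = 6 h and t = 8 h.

Between t = 6 h and t = 8 h the flow falls from 142 to 111 cfs over 2×1 h = 2 h.
Per-interval ratio K = (111/142)^(1/2) = 0.8841; K_d = K^(24/1) = 0.052.

K_d ≈ 0.052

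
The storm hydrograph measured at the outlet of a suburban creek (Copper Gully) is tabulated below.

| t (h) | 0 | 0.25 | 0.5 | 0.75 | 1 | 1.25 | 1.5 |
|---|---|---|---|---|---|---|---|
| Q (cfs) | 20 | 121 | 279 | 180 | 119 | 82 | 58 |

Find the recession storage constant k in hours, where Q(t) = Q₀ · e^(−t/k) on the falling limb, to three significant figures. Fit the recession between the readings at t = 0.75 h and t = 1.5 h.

On the falling limb, Q drops from 180 to 58 cfs between t = 0.75 h and t = 1.5 h (Δt = 0.75 h).
k = −Δt / ln(Q₂/Q₁) = −0.75 / ln(58/180) = 0.662 h.

k ≈ 0.662 h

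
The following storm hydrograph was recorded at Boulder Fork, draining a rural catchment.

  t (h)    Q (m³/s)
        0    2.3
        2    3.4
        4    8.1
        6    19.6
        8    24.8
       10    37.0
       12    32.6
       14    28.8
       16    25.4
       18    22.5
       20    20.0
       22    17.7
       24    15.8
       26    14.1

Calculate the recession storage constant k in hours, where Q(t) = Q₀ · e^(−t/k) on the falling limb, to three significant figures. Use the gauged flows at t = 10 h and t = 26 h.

On the falling limb, Q drops from 37.0 to 14.1 m³/s between t = 10 h and t = 26 h (Δt = 16 h).
k = −Δt / ln(Q₂/Q₁) = −16 / ln(14.1/37.0) = 16.6 h.

k ≈ 16.6 h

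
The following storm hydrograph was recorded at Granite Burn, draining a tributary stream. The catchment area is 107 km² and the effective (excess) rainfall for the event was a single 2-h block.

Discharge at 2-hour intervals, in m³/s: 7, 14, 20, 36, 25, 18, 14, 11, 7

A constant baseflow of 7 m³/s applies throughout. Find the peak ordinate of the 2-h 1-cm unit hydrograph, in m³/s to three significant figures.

U_p ≈ 48.4 m³/s

Direct runoff: 0.0, 7.0, 13.0, 29.0, 18.0, 11.0, 7.0, 4.0, 0.0 m³/s; ΣQ_DR = 89.00 m³/s, peak = 29.0 m³/s.
Runoff depth d = ΣQ_DR·Δt / A = 89.00 × 7200 / (107 km²) = 5.989 mm.
The 1-cm UH is the DRH scaled by (10 mm)/d, so U_p = 29.0 × 10/5.989 = 48.4 m³/s.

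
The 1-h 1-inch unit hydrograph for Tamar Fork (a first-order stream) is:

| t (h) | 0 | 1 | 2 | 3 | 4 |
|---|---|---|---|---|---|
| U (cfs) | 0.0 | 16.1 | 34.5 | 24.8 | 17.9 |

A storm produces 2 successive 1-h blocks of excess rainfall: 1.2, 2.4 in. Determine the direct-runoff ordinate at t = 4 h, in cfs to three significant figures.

By discrete convolution, Q_j = Σ (P_i / 1 in) · U_{j−i}.
At t = 4 h (j=4): Q = (1.2/1)·17.9 + (2.4/1)·24.8 = 81.0 cfs.

Q ≈ 81.0 cfs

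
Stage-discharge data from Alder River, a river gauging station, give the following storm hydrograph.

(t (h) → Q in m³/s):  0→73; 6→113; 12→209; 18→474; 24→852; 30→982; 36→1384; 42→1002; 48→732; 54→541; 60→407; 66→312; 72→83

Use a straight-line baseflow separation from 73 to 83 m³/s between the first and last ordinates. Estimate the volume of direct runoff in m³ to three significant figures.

V ≈ 1.33 × 10^8 m³

Direct-runoff ordinates (Q − Q_b): 0.00, 39.17, 134.33, 398.50, 775.67, 904.83, 1306.00, 923.17, 652.33, 460.50, 325.67, 229.83, 0.00 m³/s.
ΣQ_DR = 6150 m³/s.
With Δt = 6 h = 21600 s, V = ΣQ_DR · Δt = 6150 × 21600 = 1.33 × 10^8 m³.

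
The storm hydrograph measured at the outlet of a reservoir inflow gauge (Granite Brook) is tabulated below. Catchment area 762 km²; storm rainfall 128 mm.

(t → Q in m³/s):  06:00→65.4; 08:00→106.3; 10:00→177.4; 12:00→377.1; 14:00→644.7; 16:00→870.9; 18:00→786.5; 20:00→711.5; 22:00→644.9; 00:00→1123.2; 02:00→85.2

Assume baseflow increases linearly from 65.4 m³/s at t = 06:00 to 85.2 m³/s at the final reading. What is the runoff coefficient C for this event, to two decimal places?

C ≈ 0.35

ΣQ_DR = 4765 m³/s; V = ΣQ_DR·Δt = 3.431 × 10^7 m³.
Runoff depth d = V / A = 45.02 mm.
C = d / P = 45.02 / 128 = 0.35.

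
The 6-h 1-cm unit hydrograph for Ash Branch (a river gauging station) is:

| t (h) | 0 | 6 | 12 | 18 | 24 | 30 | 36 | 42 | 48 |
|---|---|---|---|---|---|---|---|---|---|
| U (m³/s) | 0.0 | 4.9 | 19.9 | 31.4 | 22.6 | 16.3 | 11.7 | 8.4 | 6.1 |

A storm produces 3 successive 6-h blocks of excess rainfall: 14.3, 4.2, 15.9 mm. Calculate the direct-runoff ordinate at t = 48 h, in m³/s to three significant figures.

Q ≈ 30.9 m³/s

By discrete convolution, Q_j = Σ (P_i / 10 mm) · U_{j−i}.
At t = 48 h (j=8): Q = (14.3/10)·6.1 + (4.2/10)·8.4 + (15.9/10)·11.7 = 30.9 m³/s.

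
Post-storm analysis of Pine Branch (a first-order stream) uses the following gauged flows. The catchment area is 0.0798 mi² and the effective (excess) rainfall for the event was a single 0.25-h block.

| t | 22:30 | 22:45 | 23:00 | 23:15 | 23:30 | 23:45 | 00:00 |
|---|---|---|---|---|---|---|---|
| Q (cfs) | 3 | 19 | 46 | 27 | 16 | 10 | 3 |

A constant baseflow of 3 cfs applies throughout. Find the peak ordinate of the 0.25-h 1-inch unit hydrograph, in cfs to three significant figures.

U_p ≈ 86.0 cfs

Direct runoff: 0.0, 16.0, 43.0, 24.0, 13.0, 7.0, 0.0 cfs; ΣQ_DR = 103.0 cfs, peak = 43.0 cfs.
Runoff depth d = ΣQ_DR·Δt / A = 103.0 × 900 / (0.0798 mi²) = 0.5000 in.
The 1-inch UH is the DRH scaled by (1 in)/d, so U_p = 43.0 × 1/0.5000 = 86.0 cfs.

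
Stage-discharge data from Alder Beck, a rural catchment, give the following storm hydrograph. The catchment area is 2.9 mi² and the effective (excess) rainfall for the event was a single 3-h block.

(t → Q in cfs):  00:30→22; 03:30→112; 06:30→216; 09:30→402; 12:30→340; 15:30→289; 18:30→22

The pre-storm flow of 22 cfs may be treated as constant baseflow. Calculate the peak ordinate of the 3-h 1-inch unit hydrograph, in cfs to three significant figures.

U_p ≈ 190 cfs

Direct runoff: 0.0, 90.0, 194.0, 380.0, 318.0, 267.0, 0.0 cfs; ΣQ_DR = 1249 cfs, peak = 380.0 cfs.
Runoff depth d = ΣQ_DR·Δt / A = 1249 × 10800 / (2.9 mi²) = 2.002 in.
The 1-inch UH is the DRH scaled by (1 in)/d, so U_p = 380.0 × 1/2.002 = 190 cfs.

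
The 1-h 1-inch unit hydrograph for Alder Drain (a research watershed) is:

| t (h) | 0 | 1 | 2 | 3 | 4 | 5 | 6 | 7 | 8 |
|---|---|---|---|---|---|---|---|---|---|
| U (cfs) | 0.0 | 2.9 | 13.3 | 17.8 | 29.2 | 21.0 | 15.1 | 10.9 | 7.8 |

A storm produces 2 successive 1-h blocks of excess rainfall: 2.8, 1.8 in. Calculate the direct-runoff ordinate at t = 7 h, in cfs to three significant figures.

Q ≈ 57.7 cfs

By discrete convolution, Q_j = Σ (P_i / 1 in) · U_{j−i}.
At t = 7 h (j=7): Q = (2.8/1)·10.9 + (1.8/1)·15.1 = 57.7 cfs.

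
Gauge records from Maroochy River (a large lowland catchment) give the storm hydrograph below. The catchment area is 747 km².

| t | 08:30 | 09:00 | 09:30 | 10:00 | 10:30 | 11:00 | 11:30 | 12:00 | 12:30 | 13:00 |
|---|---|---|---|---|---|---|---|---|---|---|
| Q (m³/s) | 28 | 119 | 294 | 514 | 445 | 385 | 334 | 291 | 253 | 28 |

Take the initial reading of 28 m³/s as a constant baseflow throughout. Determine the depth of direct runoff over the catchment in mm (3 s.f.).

Direct runoff: 0.0, 91.0, 266.0, 486.0, 417.0, 357.0, 306.0, 263.0, 225.0, 0.0 m³/s; ΣQ_DR = 2411 m³/s.
V = ΣQ_DR · Δt = 2411 × 1800 s = 4.340 × 10^6 m³.
Over A = 747 km², depth = V / A = 5.81 mm.

d ≈ 5.81 mm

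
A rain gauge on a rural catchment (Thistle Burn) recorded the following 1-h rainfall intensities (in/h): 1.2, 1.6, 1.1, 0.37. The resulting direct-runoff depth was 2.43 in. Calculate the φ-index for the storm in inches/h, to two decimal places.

Only the 3 blocks with intensity above φ contribute runoff: 1.2, 1.6, 1.1 in/h.
Σ(I−φ)·Δt = d  ⇒  (1.2+1.6+1.1 − 3φ)·1 = 2.43
φ = (3.900 − 2.43/1) / 3 = 0.49 in/h.

φ ≈ 0.49 in/h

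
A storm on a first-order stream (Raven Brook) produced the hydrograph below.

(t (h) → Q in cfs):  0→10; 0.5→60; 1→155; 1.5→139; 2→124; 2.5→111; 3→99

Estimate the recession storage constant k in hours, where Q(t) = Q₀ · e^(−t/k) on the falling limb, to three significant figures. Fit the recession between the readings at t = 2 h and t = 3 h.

k ≈ 4.44 h

On the falling limb, Q drops from 124 to 99 cfs between t = 2 h and t = 3 h (Δt = 1 h).
k = −Δt / ln(Q₂/Q₁) = −1 / ln(99/124) = 4.44 h.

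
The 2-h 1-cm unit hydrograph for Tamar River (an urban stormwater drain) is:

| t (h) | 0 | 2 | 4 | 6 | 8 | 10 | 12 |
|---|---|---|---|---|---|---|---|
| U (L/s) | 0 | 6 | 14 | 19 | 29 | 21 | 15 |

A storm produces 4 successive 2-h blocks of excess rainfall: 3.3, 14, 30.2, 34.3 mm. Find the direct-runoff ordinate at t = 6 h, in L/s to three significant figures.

By discrete convolution, Q_j = Σ (P_i / 10 mm) · U_{j−i}.
At t = 6 h (j=3): Q = (3.3/10)·19 + (14/10)·14 + (30.2/10)·6 + (34.3/10)·0 = 44.0 L/s.

Q ≈ 44.0 L/s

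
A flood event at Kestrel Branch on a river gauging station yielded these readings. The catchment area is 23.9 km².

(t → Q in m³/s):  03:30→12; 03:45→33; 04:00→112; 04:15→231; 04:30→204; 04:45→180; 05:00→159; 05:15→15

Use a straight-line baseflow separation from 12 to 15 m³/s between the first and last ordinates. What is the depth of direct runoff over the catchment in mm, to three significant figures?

d ≈ 31.6 mm

Direct runoff: 0.00, 20.57, 99.14, 217.71, 190.29, 165.86, 144.43, 0.00 m³/s; ΣQ_DR = 838.0 m³/s.
V = ΣQ_DR · Δt = 838.0 × 900 s = 7.542 × 10^5 m³.
Over A = 23.9 km², depth = V / A = 31.6 mm.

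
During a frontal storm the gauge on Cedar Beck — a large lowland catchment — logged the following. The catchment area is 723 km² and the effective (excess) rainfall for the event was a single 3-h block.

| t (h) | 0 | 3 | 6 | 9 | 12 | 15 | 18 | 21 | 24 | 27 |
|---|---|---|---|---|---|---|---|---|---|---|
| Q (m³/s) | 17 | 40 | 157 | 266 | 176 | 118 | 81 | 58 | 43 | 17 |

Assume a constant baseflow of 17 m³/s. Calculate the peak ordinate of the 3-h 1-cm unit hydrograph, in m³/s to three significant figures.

Direct runoff: 0.0, 23.0, 140.0, 249.0, 159.0, 101.0, 64.0, 41.0, 26.0, 0.0 m³/s; ΣQ_DR = 803.0 m³/s, peak = 249.0 m³/s.
Runoff depth d = ΣQ_DR·Δt / A = 803.0 × 10800 / (723 km²) = 12.00 mm.
The 1-cm UH is the DRH scaled by (10 mm)/d, so U_p = 249.0 × 10/12.00 = 208 m³/s.

U_p ≈ 208 m³/s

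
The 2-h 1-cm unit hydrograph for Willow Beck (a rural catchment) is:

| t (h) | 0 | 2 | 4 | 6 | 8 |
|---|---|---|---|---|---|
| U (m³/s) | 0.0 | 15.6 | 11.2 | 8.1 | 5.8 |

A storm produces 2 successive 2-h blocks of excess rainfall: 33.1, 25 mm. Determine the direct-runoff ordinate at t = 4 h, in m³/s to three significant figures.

By discrete convolution, Q_j = Σ (P_i / 10 mm) · U_{j−i}.
At t = 4 h (j=2): Q = (33.1/10)·11.2 + (25/10)·15.6 = 76.1 m³/s.

Q ≈ 76.1 m³/s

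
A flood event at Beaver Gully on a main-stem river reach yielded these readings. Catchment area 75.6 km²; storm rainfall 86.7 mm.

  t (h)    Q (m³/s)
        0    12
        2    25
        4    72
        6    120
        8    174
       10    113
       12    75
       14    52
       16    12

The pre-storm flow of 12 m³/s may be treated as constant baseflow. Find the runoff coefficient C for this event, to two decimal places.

ΣQ_DR = 547.0 m³/s; V = ΣQ_DR·Δt = 3.938 × 10^6 m³.
Runoff depth d = V / A = 52.10 mm.
C = d / P = 52.10 / 86.7 = 0.60.

C ≈ 0.60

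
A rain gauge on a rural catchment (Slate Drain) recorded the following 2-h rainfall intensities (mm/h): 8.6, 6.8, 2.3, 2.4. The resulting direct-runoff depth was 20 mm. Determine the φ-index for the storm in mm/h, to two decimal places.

φ ≈ 2.70 mm/h

Only the 2 blocks with intensity above φ contribute runoff: 8.6, 6.8 mm/h.
Σ(I−φ)·Δt = d  ⇒  (8.6+6.8 − 2φ)·2 = 20
φ = (15.40 − 20/2) / 2 = 2.70 mm/h.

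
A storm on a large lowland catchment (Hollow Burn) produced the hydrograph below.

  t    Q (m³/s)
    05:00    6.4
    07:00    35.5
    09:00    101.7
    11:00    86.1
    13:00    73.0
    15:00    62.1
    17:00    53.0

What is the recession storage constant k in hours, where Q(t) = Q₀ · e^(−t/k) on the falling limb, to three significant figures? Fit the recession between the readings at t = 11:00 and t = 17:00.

On the falling limb, Q drops from 86.1 to 53.0 m³/s between t = 11:00 and t = 17:00 (Δt = 6 h).
k = −Δt / ln(Q₂/Q₁) = −6 / ln(53.0/86.1) = 12.4 h.

k ≈ 12.4 h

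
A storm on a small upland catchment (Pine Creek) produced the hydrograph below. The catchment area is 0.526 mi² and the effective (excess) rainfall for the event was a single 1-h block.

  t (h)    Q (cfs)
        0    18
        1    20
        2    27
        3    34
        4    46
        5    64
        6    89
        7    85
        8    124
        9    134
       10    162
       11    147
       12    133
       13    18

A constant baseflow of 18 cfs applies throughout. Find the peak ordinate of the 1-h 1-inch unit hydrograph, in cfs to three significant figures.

U_p ≈ 57.6 cfs

Direct runoff: 0.0, 2.0, 9.0, 16.0, 28.0, 46.0, 71.0, 67.0, 106.0, 116.0, 144.0, 129.0, 115.0, 0.0 cfs; ΣQ_DR = 849.0 cfs, peak = 144.0 cfs.
Runoff depth d = ΣQ_DR·Δt / A = 849.0 × 3600 / (0.526 mi²) = 2.501 in.
The 1-inch UH is the DRH scaled by (1 in)/d, so U_p = 144.0 × 1/2.501 = 57.6 cfs.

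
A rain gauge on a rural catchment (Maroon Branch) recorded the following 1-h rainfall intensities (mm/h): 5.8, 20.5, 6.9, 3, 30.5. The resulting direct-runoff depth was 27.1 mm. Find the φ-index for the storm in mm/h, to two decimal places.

Only the 2 blocks with intensity above φ contribute runoff: 20.5, 30.5 mm/h.
Σ(I−φ)·Δt = d  ⇒  (20.5+30.5 − 2φ)·1 = 27.1
φ = (51.00 − 27.1/1) / 2 = 11.95 mm/h.

φ ≈ 11.95 mm/h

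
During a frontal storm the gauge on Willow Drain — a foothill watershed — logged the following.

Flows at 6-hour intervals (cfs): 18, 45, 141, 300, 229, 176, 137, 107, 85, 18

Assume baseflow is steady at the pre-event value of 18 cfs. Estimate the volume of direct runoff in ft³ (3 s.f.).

Direct-runoff ordinates (Q − Q_b): 0.0, 27.0, 123.0, 282.0, 211.0, 158.0, 119.0, 89.0, 67.0, 0.0 cfs.
ΣQ_DR = 1076 cfs.
With Δt = 6 h = 21600 s, V = ΣQ_DR · Δt = 1076 × 21600 = 2.32 × 10^7 ft³.

V ≈ 2.32 × 10^7 ft³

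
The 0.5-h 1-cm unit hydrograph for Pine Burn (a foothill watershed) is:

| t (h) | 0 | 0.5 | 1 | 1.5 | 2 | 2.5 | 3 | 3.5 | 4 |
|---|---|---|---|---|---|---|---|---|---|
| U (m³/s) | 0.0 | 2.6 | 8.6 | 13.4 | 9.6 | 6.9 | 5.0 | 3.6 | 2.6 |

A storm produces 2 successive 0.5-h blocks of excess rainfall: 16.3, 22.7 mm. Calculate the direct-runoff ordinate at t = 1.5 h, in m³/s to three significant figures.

Q ≈ 41.4 m³/s

By discrete convolution, Q_j = Σ (P_i / 10 mm) · U_{j−i}.
At t = 1.5 h (j=3): Q = (16.3/10)·13.4 + (22.7/10)·8.6 = 41.4 m³/s.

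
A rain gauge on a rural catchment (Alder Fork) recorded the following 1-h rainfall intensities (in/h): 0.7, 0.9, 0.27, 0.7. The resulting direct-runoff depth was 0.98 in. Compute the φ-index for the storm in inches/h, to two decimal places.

φ ≈ 0.44 in/h

Only the 3 blocks with intensity above φ contribute runoff: 0.7, 0.9, 0.7 in/h.
Σ(I−φ)·Δt = d  ⇒  (0.7+0.9+0.7 − 3φ)·1 = 0.98
φ = (2.300 − 0.98/1) / 3 = 0.44 in/h.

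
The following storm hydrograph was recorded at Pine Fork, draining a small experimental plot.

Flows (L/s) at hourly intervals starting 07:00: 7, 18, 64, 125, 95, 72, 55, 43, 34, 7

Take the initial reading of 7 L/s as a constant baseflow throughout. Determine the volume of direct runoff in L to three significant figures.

Direct-runoff ordinates (Q − Q_b): 0.0, 11.0, 57.0, 118.0, 88.0, 65.0, 48.0, 36.0, 27.0, 0.0 L/s.
ΣQ_DR = 450.0 L/s.
With Δt = 1 h = 3600 s, V = ΣQ_DR · Δt = 450.0 × 3600 = 1.62 × 10^6 L.

V ≈ 1.62 × 10^6 L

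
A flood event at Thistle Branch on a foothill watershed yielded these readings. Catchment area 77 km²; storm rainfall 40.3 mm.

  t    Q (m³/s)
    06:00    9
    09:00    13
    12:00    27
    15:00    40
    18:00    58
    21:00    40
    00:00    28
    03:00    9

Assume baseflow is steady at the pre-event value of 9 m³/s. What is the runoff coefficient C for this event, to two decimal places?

ΣQ_DR = 152.0 m³/s; V = ΣQ_DR·Δt = 1.642 × 10^6 m³.
Runoff depth d = V / A = 21.32 mm.
C = d / P = 21.32 / 40.3 = 0.53.

C ≈ 0.53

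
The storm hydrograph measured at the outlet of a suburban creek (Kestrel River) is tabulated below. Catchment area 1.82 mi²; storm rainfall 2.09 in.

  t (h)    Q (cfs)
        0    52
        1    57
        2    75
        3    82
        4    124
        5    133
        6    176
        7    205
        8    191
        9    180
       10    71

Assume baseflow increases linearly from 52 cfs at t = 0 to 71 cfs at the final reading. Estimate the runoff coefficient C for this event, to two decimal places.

ΣQ_DR = 669.5 cfs; V = ΣQ_DR·Δt = 2.410 × 10^6 ft³.
Runoff depth d = V / A = 0.5700 in.
C = d / P = 0.5700 / 2.09 = 0.27.

C ≈ 0.27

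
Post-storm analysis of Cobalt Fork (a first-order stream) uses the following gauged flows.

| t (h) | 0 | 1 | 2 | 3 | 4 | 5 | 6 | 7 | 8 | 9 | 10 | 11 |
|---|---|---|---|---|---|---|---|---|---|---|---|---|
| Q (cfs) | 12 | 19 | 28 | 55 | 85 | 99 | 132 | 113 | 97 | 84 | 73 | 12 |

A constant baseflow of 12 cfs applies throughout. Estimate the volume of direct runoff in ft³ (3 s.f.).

V ≈ 2.39 × 10^6 ft³

Direct-runoff ordinates (Q − Q_b): 0.0, 7.0, 16.0, 43.0, 73.0, 87.0, 120.0, 101.0, 85.0, 72.0, 61.0, 0.0 cfs.
ΣQ_DR = 665.0 cfs.
With Δt = 1 h = 3600 s, V = ΣQ_DR · Δt = 665.0 × 3600 = 2.39 × 10^6 ft³.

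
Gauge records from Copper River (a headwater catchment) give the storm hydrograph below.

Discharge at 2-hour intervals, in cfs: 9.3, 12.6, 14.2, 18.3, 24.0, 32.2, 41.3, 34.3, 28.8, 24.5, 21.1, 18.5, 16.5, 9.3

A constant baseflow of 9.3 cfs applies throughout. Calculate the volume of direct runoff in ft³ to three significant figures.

V ≈ 1.26 × 10^6 ft³

Direct-runoff ordinates (Q − Q_b): 0.0, 3.3, 4.9, 9.0, 14.7, 22.9, 32.0, 25.0, 19.5, 15.2, 11.8, 9.2, 7.2, 0.0 cfs.
ΣQ_DR = 174.7 cfs.
With Δt = 2 h = 7200 s, V = ΣQ_DR · Δt = 174.7 × 7200 = 1.26 × 10^6 ft³.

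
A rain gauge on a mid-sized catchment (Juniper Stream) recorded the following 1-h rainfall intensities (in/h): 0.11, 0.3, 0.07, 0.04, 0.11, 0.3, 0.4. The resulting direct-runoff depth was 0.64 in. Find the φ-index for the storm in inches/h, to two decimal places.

Only the 3 blocks with intensity above φ contribute runoff: 0.3, 0.3, 0.4 in/h.
Σ(I−φ)·Δt = d  ⇒  (0.3+0.3+0.4 − 3φ)·1 = 0.64
φ = (1.000 − 0.64/1) / 3 = 0.12 in/h.

φ ≈ 0.12 in/h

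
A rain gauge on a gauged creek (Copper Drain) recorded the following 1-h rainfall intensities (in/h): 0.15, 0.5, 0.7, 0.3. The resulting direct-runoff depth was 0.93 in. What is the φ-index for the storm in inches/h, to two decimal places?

φ ≈ 0.19 in/h

Only the 3 blocks with intensity above φ contribute runoff: 0.5, 0.7, 0.3 in/h.
Σ(I−φ)·Δt = d  ⇒  (0.5+0.7+0.3 − 3φ)·1 = 0.93
φ = (1.500 − 0.93/1) / 3 = 0.19 in/h.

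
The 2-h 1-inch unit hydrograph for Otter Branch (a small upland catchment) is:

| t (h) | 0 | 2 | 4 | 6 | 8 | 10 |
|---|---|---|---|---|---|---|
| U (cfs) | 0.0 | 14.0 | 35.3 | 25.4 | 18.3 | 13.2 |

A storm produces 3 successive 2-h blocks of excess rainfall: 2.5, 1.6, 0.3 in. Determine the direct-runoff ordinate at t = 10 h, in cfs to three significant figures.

Q ≈ 69.9 cfs

By discrete convolution, Q_j = Σ (P_i / 1 in) · U_{j−i}.
At t = 10 h (j=5): Q = (2.5/1)·13.2 + (1.6/1)·18.3 + (0.3/1)·25.4 = 69.9 cfs.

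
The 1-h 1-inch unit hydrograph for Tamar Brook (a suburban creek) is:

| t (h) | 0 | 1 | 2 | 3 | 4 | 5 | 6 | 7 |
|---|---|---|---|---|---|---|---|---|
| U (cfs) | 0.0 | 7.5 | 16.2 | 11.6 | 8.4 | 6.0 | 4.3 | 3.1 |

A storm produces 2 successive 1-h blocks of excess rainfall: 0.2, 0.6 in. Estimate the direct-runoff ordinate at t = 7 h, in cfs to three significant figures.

Q ≈ 3.20 cfs

By discrete convolution, Q_j = Σ (P_i / 1 in) · U_{j−i}.
At t = 7 h (j=7): Q = (0.2/1)·3.1 + (0.6/1)·4.3 = 3.20 cfs.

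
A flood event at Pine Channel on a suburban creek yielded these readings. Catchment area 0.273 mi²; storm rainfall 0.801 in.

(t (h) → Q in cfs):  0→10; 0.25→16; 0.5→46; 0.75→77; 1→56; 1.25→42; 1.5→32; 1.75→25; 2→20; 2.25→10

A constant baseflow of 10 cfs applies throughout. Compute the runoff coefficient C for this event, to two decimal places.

ΣQ_DR = 234.0 cfs; V = ΣQ_DR·Δt = 2.106 × 10^5 ft³.
Runoff depth d = V / A = 0.3321 in.
C = d / P = 0.3321 / 0.801 = 0.41.

C ≈ 0.41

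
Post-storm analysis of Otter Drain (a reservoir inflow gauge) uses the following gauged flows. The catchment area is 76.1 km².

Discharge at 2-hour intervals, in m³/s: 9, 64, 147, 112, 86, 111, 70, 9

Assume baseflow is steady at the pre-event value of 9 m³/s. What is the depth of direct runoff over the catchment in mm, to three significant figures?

d ≈ 50.7 mm

Direct runoff: 0.0, 55.0, 138.0, 103.0, 77.0, 102.0, 61.0, 0.0 m³/s; ΣQ_DR = 536.0 m³/s.
V = ΣQ_DR · Δt = 536.0 × 7200 s = 3.859 × 10^6 m³.
Over A = 76.1 km², depth = V / A = 50.7 mm.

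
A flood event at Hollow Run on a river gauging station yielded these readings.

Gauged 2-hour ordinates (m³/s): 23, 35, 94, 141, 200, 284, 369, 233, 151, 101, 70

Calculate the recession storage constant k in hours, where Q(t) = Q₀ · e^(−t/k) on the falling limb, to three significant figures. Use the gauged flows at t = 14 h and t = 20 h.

k ≈ 4.99 h

On the falling limb, Q drops from 233 to 70 m³/s between t = 14 h and t = 20 h (Δt = 6 h).
k = −Δt / ln(Q₂/Q₁) = −6 / ln(70/233) = 4.99 h.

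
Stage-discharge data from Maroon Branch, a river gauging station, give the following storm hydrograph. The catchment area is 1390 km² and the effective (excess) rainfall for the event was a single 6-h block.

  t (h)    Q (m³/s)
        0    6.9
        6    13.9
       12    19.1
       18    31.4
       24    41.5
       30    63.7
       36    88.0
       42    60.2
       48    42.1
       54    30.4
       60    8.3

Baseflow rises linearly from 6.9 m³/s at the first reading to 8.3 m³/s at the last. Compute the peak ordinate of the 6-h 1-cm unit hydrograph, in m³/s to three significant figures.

Direct runoff: 0.00, 6.86, 11.92, 24.08, 34.04, 56.10, 80.26, 52.32, 34.08, 22.24, 0.00 m³/s; ΣQ_DR = 321.9 m³/s, peak = 80.26 m³/s.
Runoff depth d = ΣQ_DR·Δt / A = 321.9 × 21600 / (1390 km²) = 5.002 mm.
The 1-cm UH is the DRH scaled by (10 mm)/d, so U_p = 80.26 × 10/5.002 = 160 m³/s.

U_p ≈ 160 m³/s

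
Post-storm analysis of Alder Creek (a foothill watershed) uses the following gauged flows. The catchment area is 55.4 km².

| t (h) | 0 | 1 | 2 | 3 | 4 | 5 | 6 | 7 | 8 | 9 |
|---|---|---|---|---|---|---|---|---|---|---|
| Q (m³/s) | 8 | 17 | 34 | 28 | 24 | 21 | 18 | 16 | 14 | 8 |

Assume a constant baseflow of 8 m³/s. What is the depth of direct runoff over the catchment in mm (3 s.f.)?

d ≈ 7.02 mm

Direct runoff: 0.0, 9.0, 26.0, 20.0, 16.0, 13.0, 10.0, 8.0, 6.0, 0.0 m³/s; ΣQ_DR = 108.0 m³/s.
V = ΣQ_DR · Δt = 108.0 × 3600 s = 3.888 × 10^5 m³.
Over A = 55.4 km², depth = V / A = 7.02 mm.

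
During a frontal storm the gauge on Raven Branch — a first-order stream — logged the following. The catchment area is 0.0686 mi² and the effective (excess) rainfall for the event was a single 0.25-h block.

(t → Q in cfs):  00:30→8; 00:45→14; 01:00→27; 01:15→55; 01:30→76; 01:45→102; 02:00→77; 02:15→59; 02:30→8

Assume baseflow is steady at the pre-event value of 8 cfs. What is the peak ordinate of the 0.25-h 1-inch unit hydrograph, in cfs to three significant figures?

U_p ≈ 47.0 cfs

Direct runoff: 0.0, 6.0, 19.0, 47.0, 68.0, 94.0, 69.0, 51.0, 0.0 cfs; ΣQ_DR = 354.0 cfs, peak = 94.0 cfs.
Runoff depth d = ΣQ_DR·Δt / A = 354.0 × 900 / (0.0686 mi²) = 1.999 in.
The 1-inch UH is the DRH scaled by (1 in)/d, so U_p = 94.0 × 1/1.999 = 47.0 cfs.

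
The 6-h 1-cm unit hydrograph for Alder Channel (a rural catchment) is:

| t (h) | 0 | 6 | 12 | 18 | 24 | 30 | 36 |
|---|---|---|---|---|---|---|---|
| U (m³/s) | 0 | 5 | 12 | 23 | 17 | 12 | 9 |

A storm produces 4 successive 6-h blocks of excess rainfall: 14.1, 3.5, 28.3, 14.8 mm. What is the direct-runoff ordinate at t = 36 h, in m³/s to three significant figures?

By discrete convolution, Q_j = Σ (P_i / 10 mm) · U_{j−i}.
At t = 36 h (j=6): Q = (14.1/10)·9 + (3.5/10)·12 + (28.3/10)·17 + (14.8/10)·23 = 99.0 m³/s.

Q ≈ 99.0 m³/s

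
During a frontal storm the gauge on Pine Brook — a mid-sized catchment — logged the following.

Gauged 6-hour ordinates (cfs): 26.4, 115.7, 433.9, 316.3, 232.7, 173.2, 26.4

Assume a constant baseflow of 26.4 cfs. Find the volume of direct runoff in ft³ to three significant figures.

V ≈ 2.46 × 10^7 ft³

Direct-runoff ordinates (Q − Q_b): 0.0, 89.3, 407.5, 289.9, 206.3, 146.8, 0.0 cfs.
ΣQ_DR = 1140 cfs.
With Δt = 6 h = 21600 s, V = ΣQ_DR · Δt = 1140 × 21600 = 2.46 × 10^7 ft³.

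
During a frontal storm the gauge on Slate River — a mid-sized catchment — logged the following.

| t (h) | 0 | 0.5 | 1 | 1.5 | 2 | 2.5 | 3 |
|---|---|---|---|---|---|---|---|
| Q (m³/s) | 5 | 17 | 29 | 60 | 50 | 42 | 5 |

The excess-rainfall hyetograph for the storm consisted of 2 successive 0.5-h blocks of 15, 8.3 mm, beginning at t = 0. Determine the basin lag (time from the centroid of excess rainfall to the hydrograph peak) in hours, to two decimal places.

t_L ≈ 1.07 h

Centroid of excess rainfall: t_c = Σ P_i·t̄_i / ΣP_i = 0.4281 h (block centres at 0.25, 0.75 h).
Hydrograph peak occurs at t = 1.5 h, so basin lag t_L = 1.5 − 0.4281 = 1.07 h.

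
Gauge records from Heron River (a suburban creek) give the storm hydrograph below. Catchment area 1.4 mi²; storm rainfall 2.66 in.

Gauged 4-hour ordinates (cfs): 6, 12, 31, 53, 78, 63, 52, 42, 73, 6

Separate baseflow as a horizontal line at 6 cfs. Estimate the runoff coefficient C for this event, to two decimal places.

ΣQ_DR = 356.0 cfs; V = ΣQ_DR·Δt = 5.126 × 10^6 ft³.
Runoff depth d = V / A = 1.576 in.
C = d / P = 1.576 / 2.66 = 0.59.

C ≈ 0.59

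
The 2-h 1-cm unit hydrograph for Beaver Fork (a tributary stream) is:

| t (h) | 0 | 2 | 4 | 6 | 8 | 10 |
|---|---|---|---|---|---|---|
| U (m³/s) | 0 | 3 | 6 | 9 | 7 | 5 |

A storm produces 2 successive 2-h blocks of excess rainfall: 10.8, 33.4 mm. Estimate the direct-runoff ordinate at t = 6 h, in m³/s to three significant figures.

Q ≈ 29.8 m³/s

By discrete convolution, Q_j = Σ (P_i / 10 mm) · U_{j−i}.
At t = 6 h (j=3): Q = (10.8/10)·9 + (33.4/10)·6 = 29.8 m³/s.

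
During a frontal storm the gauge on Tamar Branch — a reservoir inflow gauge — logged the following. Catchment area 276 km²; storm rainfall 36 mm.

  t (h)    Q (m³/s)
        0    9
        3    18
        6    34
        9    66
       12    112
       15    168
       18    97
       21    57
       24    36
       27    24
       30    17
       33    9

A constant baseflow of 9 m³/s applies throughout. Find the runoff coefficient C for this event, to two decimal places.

C ≈ 0.59

ΣQ_DR = 539.0 m³/s; V = ΣQ_DR·Δt = 5.821 × 10^6 m³.
Runoff depth d = V / A = 21.09 mm.
C = d / P = 21.09 / 36 = 0.59.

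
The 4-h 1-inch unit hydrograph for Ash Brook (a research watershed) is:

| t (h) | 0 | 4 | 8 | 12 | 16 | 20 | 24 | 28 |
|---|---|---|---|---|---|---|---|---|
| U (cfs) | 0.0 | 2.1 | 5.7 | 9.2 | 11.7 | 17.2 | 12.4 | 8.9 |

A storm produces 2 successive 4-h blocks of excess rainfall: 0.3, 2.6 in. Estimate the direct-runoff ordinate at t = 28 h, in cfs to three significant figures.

By discrete convolution, Q_j = Σ (P_i / 1 in) · U_{j−i}.
At t = 28 h (j=7): Q = (0.3/1)·8.9 + (2.6/1)·12.4 = 34.9 cfs.

Q ≈ 34.9 cfs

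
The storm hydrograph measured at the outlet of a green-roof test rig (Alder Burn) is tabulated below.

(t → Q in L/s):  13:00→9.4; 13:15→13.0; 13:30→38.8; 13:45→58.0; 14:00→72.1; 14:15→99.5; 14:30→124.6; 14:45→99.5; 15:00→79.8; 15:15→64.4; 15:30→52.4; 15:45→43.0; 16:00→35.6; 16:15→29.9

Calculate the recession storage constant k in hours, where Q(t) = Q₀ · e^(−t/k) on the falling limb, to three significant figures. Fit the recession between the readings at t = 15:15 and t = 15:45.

k ≈ 1.24 h

On the falling limb, Q drops from 64.4 to 43.0 L/s between t = 15:15 and t = 15:45 (Δt = 0.5 h).
k = −Δt / ln(Q₂/Q₁) = −0.5 / ln(43.0/64.4) = 1.24 h.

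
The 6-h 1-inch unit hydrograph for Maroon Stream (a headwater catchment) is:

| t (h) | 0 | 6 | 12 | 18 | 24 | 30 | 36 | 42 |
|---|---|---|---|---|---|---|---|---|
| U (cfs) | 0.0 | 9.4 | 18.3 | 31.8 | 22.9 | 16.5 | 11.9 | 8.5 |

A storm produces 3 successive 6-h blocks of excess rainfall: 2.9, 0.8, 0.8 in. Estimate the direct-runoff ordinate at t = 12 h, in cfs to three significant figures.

Q ≈ 60.6 cfs

By discrete convolution, Q_j = Σ (P_i / 1 in) · U_{j−i}.
At t = 12 h (j=2): Q = (2.9/1)·18.3 + (0.8/1)·9.4 + (0.8/1)·0.0 = 60.6 cfs.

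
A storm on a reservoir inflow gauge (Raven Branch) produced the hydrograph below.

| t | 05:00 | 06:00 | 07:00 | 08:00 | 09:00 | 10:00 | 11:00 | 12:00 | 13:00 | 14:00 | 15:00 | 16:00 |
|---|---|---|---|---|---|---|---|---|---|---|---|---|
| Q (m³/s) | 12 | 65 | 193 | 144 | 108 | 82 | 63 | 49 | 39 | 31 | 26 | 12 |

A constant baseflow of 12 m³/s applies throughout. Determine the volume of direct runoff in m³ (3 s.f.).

V ≈ 2.45 × 10^6 m³

Direct-runoff ordinates (Q − Q_b): 0.0, 53.0, 181.0, 132.0, 96.0, 70.0, 51.0, 37.0, 27.0, 19.0, 14.0, 0.0 m³/s.
ΣQ_DR = 680.0 m³/s.
With Δt = 1 h = 3600 s, V = ΣQ_DR · Δt = 680.0 × 3600 = 2.45 × 10^6 m³.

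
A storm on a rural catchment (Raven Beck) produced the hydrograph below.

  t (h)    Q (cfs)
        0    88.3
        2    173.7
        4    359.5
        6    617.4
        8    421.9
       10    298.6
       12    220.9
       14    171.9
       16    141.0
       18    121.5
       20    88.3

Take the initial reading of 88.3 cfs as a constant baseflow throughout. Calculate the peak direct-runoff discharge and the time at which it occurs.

Q_p = 529.1 cfs at t = 6 h

Subtracting baseflow gives direct-runoff ordinates: 0.0, 85.4, 271.2, 529.1, 333.6, 210.3, 132.6, 83.6, 52.7, 33.2, 0.0 cfs.
The maximum is 529.1 cfs, occurring at the reading for t = 6 h.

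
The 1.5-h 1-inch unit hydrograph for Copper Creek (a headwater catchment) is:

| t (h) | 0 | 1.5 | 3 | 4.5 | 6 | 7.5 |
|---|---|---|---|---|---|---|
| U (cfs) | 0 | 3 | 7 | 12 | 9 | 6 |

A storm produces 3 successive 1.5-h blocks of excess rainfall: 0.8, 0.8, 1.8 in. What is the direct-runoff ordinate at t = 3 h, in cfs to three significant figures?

Q ≈ 8.00 cfs

By discrete convolution, Q_j = Σ (P_i / 1 in) · U_{j−i}.
At t = 3 h (j=2): Q = (0.8/1)·7 + (0.8/1)·3 + (1.8/1)·0 = 8.00 cfs.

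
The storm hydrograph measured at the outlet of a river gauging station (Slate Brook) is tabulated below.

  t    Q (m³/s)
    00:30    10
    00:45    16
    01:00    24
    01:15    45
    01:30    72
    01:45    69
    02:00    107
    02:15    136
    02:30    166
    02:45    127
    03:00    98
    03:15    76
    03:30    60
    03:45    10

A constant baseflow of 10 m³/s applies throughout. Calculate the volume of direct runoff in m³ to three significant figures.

V ≈ 7.88 × 10^5 m³

Direct-runoff ordinates (Q − Q_b): 0.0, 6.0, 14.0, 35.0, 62.0, 59.0, 97.0, 126.0, 156.0, 117.0, 88.0, 66.0, 50.0, 0.0 m³/s.
ΣQ_DR = 876.0 m³/s.
With Δt = 0.25 h = 900 s, V = ΣQ_DR · Δt = 876.0 × 900 = 7.88 × 10^5 m³.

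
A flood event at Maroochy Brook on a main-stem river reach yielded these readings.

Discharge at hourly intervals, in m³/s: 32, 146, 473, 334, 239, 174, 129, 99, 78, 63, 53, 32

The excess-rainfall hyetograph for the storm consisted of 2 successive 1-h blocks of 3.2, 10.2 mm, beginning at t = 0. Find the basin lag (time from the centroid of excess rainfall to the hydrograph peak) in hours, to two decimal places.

Centroid of excess rainfall: t_c = Σ P_i·t̄_i / ΣP_i = 1.2612 h (block centres at 0.5, 1.5 h).
Hydrograph peak occurs at t = 2 h, so basin lag t_L = 2 − 1.2612 = 0.74 h.

t_L ≈ 0.74 h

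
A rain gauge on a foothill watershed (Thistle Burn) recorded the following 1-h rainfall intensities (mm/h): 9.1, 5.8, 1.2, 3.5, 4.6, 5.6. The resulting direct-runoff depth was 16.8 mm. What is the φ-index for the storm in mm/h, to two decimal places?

Only the 5 blocks with intensity above φ contribute runoff: 9.1, 5.8, 3.5, 4.6, 5.6 mm/h.
Σ(I−φ)·Δt = d  ⇒  (9.1+5.8+3.5+4.6+5.6 − 5φ)·1 = 16.8
φ = (28.60 − 16.8/1) / 5 = 2.36 mm/h.

φ ≈ 2.36 mm/h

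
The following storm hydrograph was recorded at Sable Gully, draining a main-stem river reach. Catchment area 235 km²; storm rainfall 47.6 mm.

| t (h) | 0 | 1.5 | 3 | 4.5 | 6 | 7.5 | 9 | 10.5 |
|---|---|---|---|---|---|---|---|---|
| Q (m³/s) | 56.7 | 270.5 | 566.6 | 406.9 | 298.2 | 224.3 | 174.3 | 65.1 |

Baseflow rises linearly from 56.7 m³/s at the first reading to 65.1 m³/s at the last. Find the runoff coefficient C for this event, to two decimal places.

ΣQ_DR = 1575 m³/s; V = ΣQ_DR·Δt = 8.507 × 10^6 m³.
Runoff depth d = V / A = 36.20 mm.
C = d / P = 36.20 / 47.6 = 0.76.

C ≈ 0.76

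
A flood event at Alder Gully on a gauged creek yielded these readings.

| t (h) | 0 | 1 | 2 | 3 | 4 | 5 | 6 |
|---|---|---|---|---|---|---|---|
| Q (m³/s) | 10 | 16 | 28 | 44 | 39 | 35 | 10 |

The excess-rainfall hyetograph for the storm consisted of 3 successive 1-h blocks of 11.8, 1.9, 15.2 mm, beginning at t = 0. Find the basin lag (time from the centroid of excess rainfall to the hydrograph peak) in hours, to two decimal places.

Centroid of excess rainfall: t_c = Σ P_i·t̄_i / ΣP_i = 1.6176 h (block centres at 0.5, 1.5, 2.5 h).
Hydrograph peak occurs at t = 3 h, so basin lag t_L = 3 − 1.6176 = 1.38 h.

t_L ≈ 1.38 h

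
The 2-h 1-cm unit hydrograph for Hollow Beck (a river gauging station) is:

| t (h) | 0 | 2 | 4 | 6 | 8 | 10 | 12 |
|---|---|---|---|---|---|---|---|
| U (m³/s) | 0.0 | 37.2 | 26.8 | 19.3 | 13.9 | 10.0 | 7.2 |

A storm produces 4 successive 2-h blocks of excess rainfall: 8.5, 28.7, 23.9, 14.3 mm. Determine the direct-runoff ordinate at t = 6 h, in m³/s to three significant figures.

By discrete convolution, Q_j = Σ (P_i / 10 mm) · U_{j−i}.
At t = 6 h (j=3): Q = (8.5/10)·19.3 + (28.7/10)·26.8 + (23.9/10)·37.2 + (14.3/10)·0.0 = 182 m³/s.

Q ≈ 182 m³/s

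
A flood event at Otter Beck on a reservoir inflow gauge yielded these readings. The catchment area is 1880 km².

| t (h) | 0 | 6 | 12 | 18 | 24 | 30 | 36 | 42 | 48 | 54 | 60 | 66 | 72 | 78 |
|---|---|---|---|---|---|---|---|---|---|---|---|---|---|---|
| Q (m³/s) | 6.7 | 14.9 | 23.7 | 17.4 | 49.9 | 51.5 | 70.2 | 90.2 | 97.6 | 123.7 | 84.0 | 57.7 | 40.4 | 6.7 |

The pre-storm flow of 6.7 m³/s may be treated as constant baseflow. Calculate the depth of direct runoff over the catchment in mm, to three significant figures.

Direct runoff: 0.0, 8.2, 17.0, 10.7, 43.2, 44.8, 63.5, 83.5, 90.9, 117.0, 77.3, 51.0, 33.7, 0.0 m³/s; ΣQ_DR = 640.8 m³/s.
V = ΣQ_DR · Δt = 640.8 × 21600 s = 1.384 × 10^7 m³.
Over A = 1880 km², depth = V / A = 7.36 mm.

d ≈ 7.36 mm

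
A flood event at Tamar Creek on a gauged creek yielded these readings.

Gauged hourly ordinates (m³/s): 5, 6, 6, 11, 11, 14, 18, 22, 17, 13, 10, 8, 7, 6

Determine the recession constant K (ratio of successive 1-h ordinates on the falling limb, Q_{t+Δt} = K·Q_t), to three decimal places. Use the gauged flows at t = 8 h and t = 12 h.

Using the recession-limb readings at t = 8 h and t = 12 h: Q falls from 17 to 7 m³/s over 4 intervals.
K = (Q₂/Q₁)^(1/4) = (7/17)^(1/4) = 0.801.

K ≈ 0.801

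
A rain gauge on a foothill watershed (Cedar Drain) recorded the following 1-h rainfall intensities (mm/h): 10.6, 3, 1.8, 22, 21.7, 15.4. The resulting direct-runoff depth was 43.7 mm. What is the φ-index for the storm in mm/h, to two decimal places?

φ ≈ 6.50 mm/h

Only the 4 blocks with intensity above φ contribute runoff: 10.6, 22, 21.7, 15.4 mm/h.
Σ(I−φ)·Δt = d  ⇒  (10.6+22+21.7+15.4 − 4φ)·1 = 43.7
φ = (69.70 − 43.7/1) / 4 = 6.50 mm/h.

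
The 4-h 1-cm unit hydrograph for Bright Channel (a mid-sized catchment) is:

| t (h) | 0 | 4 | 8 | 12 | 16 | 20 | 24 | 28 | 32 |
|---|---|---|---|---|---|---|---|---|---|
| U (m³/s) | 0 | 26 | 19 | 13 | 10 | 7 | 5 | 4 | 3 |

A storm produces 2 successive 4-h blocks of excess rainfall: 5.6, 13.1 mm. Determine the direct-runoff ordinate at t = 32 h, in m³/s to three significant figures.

Q ≈ 6.92 m³/s

By discrete convolution, Q_j = Σ (P_i / 10 mm) · U_{j−i}.
At t = 32 h (j=8): Q = (5.6/10)·3 + (13.1/10)·4 = 6.92 m³/s.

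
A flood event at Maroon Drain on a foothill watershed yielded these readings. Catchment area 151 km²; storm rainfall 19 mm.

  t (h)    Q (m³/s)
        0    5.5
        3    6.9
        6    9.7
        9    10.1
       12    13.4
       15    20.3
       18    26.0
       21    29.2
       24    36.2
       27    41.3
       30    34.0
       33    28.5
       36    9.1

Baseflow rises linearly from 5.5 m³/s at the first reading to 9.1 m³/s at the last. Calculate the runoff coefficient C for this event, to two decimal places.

C ≈ 0.66

ΣQ_DR = 175.3 m³/s; V = ΣQ_DR·Δt = 1.893 × 10^6 m³.
Runoff depth d = V / A = 12.54 mm.
C = d / P = 12.54 / 19 = 0.66.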